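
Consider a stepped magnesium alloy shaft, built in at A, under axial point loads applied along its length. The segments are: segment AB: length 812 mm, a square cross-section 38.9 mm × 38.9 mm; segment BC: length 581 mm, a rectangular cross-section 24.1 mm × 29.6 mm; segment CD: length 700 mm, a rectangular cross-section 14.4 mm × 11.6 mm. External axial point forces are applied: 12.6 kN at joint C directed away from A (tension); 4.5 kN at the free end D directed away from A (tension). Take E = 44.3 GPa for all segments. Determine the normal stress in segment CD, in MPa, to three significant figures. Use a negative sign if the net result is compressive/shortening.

Internal axial forces (sectioning from the free end, tension +): N_CD = 4.5 kN, N_BC = 17.1 kN, N_AB = 17.1 kN.
A_CD = 167 mm².
σ_CD = N_CD/A_CD = 4500/167 = 26.94 MPa.

26.9 MPa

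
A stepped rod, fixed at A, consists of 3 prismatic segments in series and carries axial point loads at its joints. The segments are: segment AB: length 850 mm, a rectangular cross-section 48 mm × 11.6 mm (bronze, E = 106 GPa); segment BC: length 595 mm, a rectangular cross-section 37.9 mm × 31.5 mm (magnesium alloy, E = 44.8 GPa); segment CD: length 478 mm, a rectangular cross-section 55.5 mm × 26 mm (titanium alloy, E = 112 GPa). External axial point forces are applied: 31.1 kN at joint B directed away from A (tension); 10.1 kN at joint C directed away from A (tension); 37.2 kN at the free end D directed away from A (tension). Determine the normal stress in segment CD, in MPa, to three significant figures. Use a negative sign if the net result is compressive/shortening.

25.8 MPa

Internal axial forces (sectioning from the free end, tension +): N_CD = 37.2 kN, N_BC = 47.3 kN, N_AB = 78.4 kN.
A_CD = 1443 mm².
σ_CD = N_CD/A_CD = 37200/1443 = 25.78 MPa.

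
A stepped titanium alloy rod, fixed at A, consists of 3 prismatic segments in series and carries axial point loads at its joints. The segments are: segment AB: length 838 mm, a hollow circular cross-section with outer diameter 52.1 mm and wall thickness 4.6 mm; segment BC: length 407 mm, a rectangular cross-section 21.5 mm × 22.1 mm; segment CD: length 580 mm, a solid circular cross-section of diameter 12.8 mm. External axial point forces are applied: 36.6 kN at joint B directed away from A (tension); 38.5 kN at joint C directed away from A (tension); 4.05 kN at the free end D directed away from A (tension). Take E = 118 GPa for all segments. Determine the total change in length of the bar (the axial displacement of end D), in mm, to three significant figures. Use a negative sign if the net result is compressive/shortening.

Internal axial forces (sectioning from the free end, tension +): N_CD = 4.05 kN, N_BC = 42.55 kN, N_AB = 79.15 kN.
A_AB = 686.4 mm².
A_BC = 475.2 mm².
A_CD = 128.7 mm².
δ_AB = 79150·838/(686.4·118000) = 0.8189 mm
δ_BC = 42550·407/(475.2·118000) = 0.3089 mm
δ_CD = 4050·580/(128.7·118000) = 0.1547 mm
δ = Σδ_i = 1.282 mm.

1.28 mm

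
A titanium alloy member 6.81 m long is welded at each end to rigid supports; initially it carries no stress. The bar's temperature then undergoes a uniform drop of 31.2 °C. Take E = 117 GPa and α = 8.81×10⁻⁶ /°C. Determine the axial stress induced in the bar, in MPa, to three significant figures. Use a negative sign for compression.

32.2 MPa

Free thermal expansion αLΔT = 8.81e-6 · 6810 · -31.2 = -1.872 mm.
The walls impose strain ε = −(-1.872)/6810 = 2.7487e-04; σ = Eε = 117000 · 2.7487e-04 = 32.16 MPa.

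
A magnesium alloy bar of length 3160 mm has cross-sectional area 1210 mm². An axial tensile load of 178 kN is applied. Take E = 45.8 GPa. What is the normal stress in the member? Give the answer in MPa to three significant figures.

147 MPa

σ = N/A = 178000/1210 = 147.1 MPa.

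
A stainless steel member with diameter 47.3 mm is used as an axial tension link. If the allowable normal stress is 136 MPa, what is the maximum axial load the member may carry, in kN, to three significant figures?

239 kN

A = 1757 mm².
P_max = σ_allow · A = 136 · 1757 = 239000 N = 239 kN.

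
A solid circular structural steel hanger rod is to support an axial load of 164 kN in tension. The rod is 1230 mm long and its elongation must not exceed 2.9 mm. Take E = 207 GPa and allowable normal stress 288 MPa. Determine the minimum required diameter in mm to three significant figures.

Required area A ≥ P/σ_allow = 164000/288 = 569.4 mm².
For a solid circular section, d ≥ √(4A/π) = 26.93 mm.
Elongation limit: A ≥ PL/(Eδ_allow) = 164000·1230/(207000·2.9) = 336 mm² ⇒ d ≥ 20.68 mm.
The stress limit governs.

26.9 mm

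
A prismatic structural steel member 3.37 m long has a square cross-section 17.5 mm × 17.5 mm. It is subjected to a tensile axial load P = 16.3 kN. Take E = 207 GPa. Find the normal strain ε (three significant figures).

2.57e-04

A = 306.2 mm².
σ = N/A = 53.22 MPa; ε = σ/E = 53.22/207000 = 2.571e-04.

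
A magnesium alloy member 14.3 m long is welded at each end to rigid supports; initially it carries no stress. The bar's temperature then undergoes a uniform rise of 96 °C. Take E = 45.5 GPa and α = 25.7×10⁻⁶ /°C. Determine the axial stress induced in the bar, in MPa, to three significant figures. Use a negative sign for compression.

-112 MPa

Free thermal expansion αLΔT = 25.7e-6 · 14300 · 96 = 35.28 mm.
The walls impose strain ε = −(35.28)/14300 = -2.4672e-03; σ = Eε = 45500 · -2.4672e-03 = -112.3 MPa.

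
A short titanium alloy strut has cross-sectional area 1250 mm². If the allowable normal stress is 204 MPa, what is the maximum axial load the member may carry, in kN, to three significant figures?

255 kN

P_max = σ_allow · A = 204 · 1250 = 255000 N = 255 kN.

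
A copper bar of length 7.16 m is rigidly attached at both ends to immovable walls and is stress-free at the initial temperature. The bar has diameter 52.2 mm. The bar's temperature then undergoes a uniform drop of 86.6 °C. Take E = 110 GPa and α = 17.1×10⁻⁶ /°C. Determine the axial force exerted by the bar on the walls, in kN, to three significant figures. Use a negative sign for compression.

Free thermal expansion αLΔT = 17.1e-6 · 7160 · -86.6 = -10.6 mm.
The walls impose strain ε = −(-10.6)/7160 = 1.4809e-03; σ = Eε = 110000 · 1.4809e-03 = 162.9 MPa.
Wall reaction R = σ·A = 162.9·2140 = 348600 N = 348.6 kN.

349 kN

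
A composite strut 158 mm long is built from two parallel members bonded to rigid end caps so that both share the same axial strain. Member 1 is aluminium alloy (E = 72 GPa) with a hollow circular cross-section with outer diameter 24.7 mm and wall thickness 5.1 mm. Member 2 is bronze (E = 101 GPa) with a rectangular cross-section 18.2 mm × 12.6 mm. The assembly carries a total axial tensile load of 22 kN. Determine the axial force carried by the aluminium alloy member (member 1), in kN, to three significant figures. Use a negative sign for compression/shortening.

A_1 = 314 mm².
A_2 = 229.3 mm².
Equal strain + equilibrium ⇒ each member carries load in proportion to AE: A₁E₁ = 22610000 N, A₂E₂ = 23160000 N, ΣAE = 45770000 N.
F₁ = P·A₁E₁/ΣAE = 22000·22610000/45770000 = 10870 N.

10.9 kN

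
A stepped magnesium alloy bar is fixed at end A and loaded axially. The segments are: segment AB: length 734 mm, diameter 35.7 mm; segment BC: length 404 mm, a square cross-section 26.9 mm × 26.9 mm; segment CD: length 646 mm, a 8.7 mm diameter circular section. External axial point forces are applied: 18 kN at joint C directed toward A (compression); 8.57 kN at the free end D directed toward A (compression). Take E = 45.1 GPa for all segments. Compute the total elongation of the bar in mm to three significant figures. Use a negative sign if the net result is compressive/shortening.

-2.83 mm

Internal axial forces (sectioning from the free end, tension +): N_CD = -8.57 kN, N_BC = -26.57 kN, N_AB = -26.57 kN.
A_AB = 1001 mm².
A_BC = 723.6 mm².
A_CD = 59.45 mm².
δ_AB = -26570·734/(1001·45100) = -0.432 mm
δ_BC = -26570·404/(723.6·45100) = -0.3289 mm
δ_CD = -8570·646/(59.45·45100) = -2.065 mm
δ = Σδ_i = -2.826 mm.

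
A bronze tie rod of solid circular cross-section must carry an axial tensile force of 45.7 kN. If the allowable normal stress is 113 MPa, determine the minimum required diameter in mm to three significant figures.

Required area A ≥ P/σ_allow = 45700/113 = 404.4 mm².
For a solid circular section, d ≥ √(4A/π) = 22.69 mm.

22.7 mm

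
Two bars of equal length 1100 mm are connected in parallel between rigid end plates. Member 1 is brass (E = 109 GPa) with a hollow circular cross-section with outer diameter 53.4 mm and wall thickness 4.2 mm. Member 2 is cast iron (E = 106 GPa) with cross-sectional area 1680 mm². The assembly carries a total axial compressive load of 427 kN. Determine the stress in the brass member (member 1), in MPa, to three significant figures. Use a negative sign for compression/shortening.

A_1 = 649.2 mm².
Equal strain + equilibrium ⇒ each member carries load in proportion to AE: A₁E₁ = 70760000 N, A₂E₂ = 178100000 N, ΣAE = 248800000 N.
σ₁ = P·E₁/ΣAE = -427000·109000/248800000 = -187 MPa.

-187 MPa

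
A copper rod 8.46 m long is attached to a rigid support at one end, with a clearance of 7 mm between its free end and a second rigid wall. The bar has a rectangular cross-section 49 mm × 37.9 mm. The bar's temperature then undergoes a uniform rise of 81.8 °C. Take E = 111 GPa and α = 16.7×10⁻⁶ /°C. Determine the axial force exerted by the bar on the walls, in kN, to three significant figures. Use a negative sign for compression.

-111 kN

Free thermal expansion αLΔT = 16.7e-6 · 8460 · 81.8 = 11.56 mm.
The walls engage after the gap closes; constrained expansion = 11.56 − 7 = 4.557 mm.
The walls impose strain ε = −(4.557)/8460 = -5.3864e-04; σ = Eε = 111000 · -5.3864e-04 = -59.79 MPa.
Wall reaction R = σ·A = -59.79·1857 = -111000 N = -111 kN.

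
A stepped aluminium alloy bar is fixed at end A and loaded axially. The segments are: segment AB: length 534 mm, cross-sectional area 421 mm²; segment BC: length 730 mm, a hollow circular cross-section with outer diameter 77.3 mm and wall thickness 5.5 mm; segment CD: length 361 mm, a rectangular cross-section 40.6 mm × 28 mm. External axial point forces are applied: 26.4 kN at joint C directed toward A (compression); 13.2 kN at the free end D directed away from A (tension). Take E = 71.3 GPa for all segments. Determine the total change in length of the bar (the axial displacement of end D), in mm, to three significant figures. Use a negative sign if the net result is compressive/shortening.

Internal axial forces (sectioning from the free end, tension +): N_CD = 13.2 kN, N_BC = -13.2 kN, N_AB = -13.2 kN.
A_BC = 1241 mm².
A_CD = 1137 mm².
δ_AB = -13200·534/(421·71300) = -0.2348 mm
δ_BC = -13200·730/(1241·71300) = -0.1089 mm
δ_CD = 13200·361/(1137·71300) = 0.05879 mm
δ = Σδ_i = -0.285 mm.

-0.285 mm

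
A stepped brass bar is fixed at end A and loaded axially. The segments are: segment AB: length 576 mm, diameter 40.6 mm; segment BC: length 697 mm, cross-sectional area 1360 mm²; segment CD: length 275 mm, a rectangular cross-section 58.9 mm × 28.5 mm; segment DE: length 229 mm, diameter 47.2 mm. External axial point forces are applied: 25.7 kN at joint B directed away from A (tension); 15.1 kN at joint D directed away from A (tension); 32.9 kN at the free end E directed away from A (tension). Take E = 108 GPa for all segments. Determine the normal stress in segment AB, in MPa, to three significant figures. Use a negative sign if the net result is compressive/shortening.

56.9 MPa

Internal axial forces (sectioning from the free end, tension +): N_DE = 32.9 kN, N_CD = 48 kN, N_BC = 48 kN, N_AB = 73.7 kN.
A_AB = 1295 mm².
σ_AB = N_AB/A_AB = 73700/1295 = 56.93 MPa.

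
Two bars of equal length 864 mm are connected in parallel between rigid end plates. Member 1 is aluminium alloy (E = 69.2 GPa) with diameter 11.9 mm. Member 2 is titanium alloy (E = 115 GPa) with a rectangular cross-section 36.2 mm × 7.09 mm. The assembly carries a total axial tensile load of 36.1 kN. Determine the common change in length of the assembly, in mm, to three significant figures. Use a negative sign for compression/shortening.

0.838 mm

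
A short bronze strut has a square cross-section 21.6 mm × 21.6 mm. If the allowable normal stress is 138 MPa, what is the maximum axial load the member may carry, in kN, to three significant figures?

A = 466.6 mm².
P_max = σ_allow · A = 138 · 466.6 = 64390 N = 64.39 kN.

64.4 kN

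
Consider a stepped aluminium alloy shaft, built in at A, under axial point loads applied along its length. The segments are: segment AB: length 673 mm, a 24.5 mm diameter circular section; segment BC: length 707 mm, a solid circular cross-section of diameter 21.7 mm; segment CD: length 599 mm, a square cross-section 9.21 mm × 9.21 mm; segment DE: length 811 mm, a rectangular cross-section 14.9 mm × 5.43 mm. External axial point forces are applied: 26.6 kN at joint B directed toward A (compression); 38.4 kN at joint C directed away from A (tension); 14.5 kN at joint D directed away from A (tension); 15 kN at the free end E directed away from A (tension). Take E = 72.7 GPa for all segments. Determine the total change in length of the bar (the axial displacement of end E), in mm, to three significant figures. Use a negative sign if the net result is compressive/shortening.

7.53 mm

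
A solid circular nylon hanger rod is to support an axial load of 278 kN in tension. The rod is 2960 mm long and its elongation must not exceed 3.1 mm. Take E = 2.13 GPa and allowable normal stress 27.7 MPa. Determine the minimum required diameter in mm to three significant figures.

Required area A ≥ P/σ_allow = 278000/27.7 = 10040 mm².
For a solid circular section, d ≥ √(4A/π) = 113 mm.
Elongation limit: A ≥ PL/(Eδ_allow) = 278000·2960/(2130·3.1) = 124600 mm² ⇒ d ≥ 398.3 mm.
The elongation limit governs.

398 mm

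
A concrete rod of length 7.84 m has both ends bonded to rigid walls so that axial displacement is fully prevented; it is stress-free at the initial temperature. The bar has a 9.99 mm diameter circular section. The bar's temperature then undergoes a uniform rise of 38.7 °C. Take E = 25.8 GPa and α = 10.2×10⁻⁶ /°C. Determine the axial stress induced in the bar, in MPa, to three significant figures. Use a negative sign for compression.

-10.2 MPa

Free thermal expansion αLΔT = 10.2e-6 · 7840 · 38.7 = 3.095 mm.
The walls impose strain ε = −(3.095)/7840 = -3.9474e-04; σ = Eε = 25800 · -3.9474e-04 = -10.18 MPa.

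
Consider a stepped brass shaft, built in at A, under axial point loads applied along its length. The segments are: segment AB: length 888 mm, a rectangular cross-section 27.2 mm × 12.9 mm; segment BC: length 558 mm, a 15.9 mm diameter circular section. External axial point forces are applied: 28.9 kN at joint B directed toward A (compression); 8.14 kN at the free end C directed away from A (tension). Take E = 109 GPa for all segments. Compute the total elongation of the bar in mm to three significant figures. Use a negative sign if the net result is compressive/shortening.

Internal axial forces (sectioning from the free end, tension +): N_BC = 8.14 kN, N_AB = -20.76 kN.
A_AB = 350.9 mm².
A_BC = 198.6 mm².
δ_AB = -20760·888/(350.9·109000) = -0.482 mm
δ_BC = 8140·558/(198.6·109000) = 0.2099 mm
δ = Σδ_i = -0.2721 mm.

-0.272 mm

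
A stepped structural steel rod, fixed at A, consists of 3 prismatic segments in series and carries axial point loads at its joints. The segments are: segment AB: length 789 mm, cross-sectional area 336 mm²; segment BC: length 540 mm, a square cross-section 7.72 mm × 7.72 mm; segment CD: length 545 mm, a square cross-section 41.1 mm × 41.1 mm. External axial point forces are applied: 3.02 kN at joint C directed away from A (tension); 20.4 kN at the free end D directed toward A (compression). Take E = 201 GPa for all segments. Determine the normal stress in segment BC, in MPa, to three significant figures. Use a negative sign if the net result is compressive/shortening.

Internal axial forces (sectioning from the free end, tension +): N_CD = -20.4 kN, N_BC = -17.38 kN, N_AB = -17.38 kN.
A_BC = 59.6 mm².
σ_BC = N_BC/A_BC = -17380/59.6 = -291.6 MPa.

-292 MPa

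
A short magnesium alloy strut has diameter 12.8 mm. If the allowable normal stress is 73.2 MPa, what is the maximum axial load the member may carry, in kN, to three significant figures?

9.42 kN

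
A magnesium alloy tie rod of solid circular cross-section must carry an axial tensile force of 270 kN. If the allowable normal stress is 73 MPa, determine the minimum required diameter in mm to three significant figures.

68.6 mm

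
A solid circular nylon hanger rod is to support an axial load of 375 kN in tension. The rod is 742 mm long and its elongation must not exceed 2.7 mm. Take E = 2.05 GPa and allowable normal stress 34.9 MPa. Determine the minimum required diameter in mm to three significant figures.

253 mm

Required area A ≥ P/σ_allow = 375000/34.9 = 10740 mm².
For a solid circular section, d ≥ √(4A/π) = 117 mm.
Elongation limit: A ≥ PL/(Eδ_allow) = 375000·742/(2050·2.7) = 50270 mm² ⇒ d ≥ 253 mm.
The elongation limit governs.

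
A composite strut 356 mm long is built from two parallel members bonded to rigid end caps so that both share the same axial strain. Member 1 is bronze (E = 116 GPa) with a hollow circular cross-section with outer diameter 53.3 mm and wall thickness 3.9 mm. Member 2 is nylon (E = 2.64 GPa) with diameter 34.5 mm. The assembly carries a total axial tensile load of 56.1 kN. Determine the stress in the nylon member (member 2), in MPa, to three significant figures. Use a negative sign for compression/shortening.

A_1 = 605.3 mm².
A_2 = 934.8 mm².
Equal strain + equilibrium ⇒ each member carries load in proportion to AE: A₁E₁ = 70210000 N, A₂E₂ = 2468000 N, ΣAE = 72680000 N.
σ₂ = P·E₂/ΣAE = 56100·2640/72680000 = 2.038 MPa.

2.04 MPa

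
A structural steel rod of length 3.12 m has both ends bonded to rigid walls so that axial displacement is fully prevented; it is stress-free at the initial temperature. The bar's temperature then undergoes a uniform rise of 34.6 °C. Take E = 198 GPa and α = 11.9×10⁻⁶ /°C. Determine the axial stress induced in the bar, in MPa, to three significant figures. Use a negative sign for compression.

-81.5 MPa

Free thermal expansion αLΔT = 11.9e-6 · 3120 · 34.6 = 1.285 mm.
The walls impose strain ε = −(1.285)/3120 = -4.1174e-04; σ = Eε = 198000 · -4.1174e-04 = -81.52 MPa.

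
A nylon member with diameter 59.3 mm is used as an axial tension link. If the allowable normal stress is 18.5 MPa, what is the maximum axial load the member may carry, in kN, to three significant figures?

51.1 kN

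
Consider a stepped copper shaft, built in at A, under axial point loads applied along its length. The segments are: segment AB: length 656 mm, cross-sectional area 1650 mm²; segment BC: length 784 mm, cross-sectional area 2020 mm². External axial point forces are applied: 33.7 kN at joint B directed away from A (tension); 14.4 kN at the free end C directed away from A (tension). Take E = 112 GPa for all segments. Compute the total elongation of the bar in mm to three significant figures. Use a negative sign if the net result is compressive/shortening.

Internal axial forces (sectioning from the free end, tension +): N_BC = 14.4 kN, N_AB = 48.1 kN.
δ_AB = 48100·656/(1650·112000) = 0.1707 mm
δ_BC = 14400·784/(2020·112000) = 0.0499 mm
δ = Σδ_i = 0.2206 mm.

0.221 mm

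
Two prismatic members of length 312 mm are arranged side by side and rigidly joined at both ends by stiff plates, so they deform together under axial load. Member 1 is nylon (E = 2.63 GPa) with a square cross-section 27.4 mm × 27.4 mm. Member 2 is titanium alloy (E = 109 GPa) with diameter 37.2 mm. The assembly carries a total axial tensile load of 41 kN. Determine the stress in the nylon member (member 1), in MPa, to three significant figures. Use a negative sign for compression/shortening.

0.895 MPa

A_1 = 750.8 mm².
A_2 = 1087 mm².
Equal strain + equilibrium ⇒ each member carries load in proportion to AE: A₁E₁ = 1974000 N, A₂E₂ = 118500000 N, ΣAE = 120400000 N.
σ₁ = P·E₁/ΣAE = 41000·2630/120400000 = 0.8953 MPa.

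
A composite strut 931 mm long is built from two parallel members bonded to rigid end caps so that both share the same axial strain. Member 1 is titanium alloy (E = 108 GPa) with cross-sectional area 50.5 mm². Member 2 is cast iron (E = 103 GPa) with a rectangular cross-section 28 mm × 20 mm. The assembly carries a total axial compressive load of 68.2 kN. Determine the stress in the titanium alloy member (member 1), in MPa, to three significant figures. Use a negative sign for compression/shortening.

A_2 = 560 mm².
Equal strain + equilibrium ⇒ each member carries load in proportion to AE: A₁E₁ = 5454000 N, A₂E₂ = 57680000 N, ΣAE = 63130000 N.
σ₁ = P·E₁/ΣAE = -68200·108000/63130000 = -116.7 MPa.

-117 MPa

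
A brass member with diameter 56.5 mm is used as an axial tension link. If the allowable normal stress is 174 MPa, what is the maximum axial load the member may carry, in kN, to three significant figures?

A = 2507 mm².
P_max = σ_allow · A = 174 · 2507 = 436300 N = 436.3 kN.

436 kN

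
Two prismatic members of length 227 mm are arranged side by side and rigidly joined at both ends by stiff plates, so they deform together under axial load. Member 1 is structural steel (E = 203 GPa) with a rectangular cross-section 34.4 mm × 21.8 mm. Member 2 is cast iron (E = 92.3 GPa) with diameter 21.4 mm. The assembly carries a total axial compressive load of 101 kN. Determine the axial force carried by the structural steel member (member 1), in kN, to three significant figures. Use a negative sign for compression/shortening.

A_1 = 749.9 mm².
A_2 = 359.7 mm².
Equal strain + equilibrium ⇒ each member carries load in proportion to AE: A₁E₁ = 152200000 N, A₂E₂ = 33200000 N, ΣAE = 185400000 N.
F₁ = P·A₁E₁/ΣAE = -101000·152200000/185400000 = -82920 N.

-82.9 kN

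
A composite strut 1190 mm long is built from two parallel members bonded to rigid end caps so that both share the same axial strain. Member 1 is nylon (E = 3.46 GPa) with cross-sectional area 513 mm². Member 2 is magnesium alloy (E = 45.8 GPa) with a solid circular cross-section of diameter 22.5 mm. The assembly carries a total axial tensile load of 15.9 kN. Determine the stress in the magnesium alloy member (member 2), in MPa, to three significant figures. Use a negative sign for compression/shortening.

A_2 = 397.6 mm².
Equal strain + equilibrium ⇒ each member carries load in proportion to AE: A₁E₁ = 1775000 N, A₂E₂ = 18210000 N, ΣAE = 19990000 N.
σ₂ = P·E₂/ΣAE = 15900·45800/19990000 = 36.44 MPa.

36.4 MPa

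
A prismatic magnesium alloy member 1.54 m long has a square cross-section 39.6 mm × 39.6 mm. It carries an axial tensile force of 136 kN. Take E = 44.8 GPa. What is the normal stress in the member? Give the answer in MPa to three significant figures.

A = 1568 mm².
σ = N/A = 136000/1568 = 86.73 MPa.

86.7 MPa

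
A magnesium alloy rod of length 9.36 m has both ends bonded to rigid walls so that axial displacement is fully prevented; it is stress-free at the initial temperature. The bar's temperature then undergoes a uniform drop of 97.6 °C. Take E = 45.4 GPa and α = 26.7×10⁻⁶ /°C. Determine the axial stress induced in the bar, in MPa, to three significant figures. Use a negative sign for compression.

118 MPa

Free thermal expansion αLΔT = 26.7e-6 · 9360 · -97.6 = -24.39 mm.
The walls impose strain ε = −(-24.39)/9360 = 2.6059e-03; σ = Eε = 45400 · 2.6059e-03 = 118.3 MPa.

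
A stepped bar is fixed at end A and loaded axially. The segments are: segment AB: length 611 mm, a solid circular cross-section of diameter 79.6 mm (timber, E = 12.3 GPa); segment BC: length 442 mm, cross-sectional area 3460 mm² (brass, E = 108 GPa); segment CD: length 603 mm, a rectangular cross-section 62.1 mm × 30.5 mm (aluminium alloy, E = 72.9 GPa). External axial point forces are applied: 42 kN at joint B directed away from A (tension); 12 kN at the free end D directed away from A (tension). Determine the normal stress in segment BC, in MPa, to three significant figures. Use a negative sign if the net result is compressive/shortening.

Internal axial forces (sectioning from the free end, tension +): N_CD = 12 kN, N_BC = 12 kN, N_AB = 54 kN.
σ_BC = N_BC/A_BC = 12000/3460 = 3.468 MPa.

3.47 MPa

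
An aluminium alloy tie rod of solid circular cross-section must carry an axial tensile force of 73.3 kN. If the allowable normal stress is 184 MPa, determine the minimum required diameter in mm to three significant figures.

22.5 mm

Required area A ≥ P/σ_allow = 73300/184 = 398.4 mm².
For a solid circular section, d ≥ √(4A/π) = 22.52 mm.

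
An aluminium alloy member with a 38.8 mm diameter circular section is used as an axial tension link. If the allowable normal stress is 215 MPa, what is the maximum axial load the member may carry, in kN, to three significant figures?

254 kN

A = 1182 mm².
P_max = σ_allow · A = 215 · 1182 = 254200 N = 254.2 kN.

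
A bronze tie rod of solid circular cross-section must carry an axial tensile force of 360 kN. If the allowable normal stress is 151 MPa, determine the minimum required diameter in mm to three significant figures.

55.1 mm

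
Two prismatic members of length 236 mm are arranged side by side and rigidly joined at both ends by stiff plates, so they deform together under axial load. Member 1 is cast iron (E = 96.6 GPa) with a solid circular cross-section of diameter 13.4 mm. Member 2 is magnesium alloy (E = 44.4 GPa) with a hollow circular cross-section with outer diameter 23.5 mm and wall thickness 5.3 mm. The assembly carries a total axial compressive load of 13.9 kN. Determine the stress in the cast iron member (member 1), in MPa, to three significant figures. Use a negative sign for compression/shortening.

-49.6 MPa

A_1 = 141 mm².
A_2 = 303 mm².
Equal strain + equilibrium ⇒ each member carries load in proportion to AE: A₁E₁ = 13620000 N, A₂E₂ = 13450000 N, ΣAE = 27080000 N.
σ₁ = P·E₁/ΣAE = -13900·96600/27080000 = -49.59 MPa.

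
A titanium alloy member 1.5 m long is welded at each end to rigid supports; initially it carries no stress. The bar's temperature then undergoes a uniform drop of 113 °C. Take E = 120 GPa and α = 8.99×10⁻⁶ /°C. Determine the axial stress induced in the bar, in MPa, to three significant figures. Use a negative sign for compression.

Free thermal expansion αLΔT = 8.99e-6 · 1500 · -113 = -1.524 mm.
The walls impose strain ε = −(-1.524)/1500 = 1.0159e-03; σ = Eε = 120000 · 1.0159e-03 = 121.9 MPa.

122 MPa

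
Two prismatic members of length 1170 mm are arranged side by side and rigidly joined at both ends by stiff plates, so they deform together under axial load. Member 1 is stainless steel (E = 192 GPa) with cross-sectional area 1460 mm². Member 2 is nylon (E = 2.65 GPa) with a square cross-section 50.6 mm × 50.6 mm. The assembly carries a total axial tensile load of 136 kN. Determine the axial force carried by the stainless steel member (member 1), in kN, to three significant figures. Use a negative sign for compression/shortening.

A_2 = 2560 mm².
Equal strain + equilibrium ⇒ each member carries load in proportion to AE: A₁E₁ = 280300000 N, A₂E₂ = 6785000 N, ΣAE = 287100000 N.
F₁ = P·A₁E₁/ΣAE = 136000·280300000/287100000 = 132800 N.

133 kN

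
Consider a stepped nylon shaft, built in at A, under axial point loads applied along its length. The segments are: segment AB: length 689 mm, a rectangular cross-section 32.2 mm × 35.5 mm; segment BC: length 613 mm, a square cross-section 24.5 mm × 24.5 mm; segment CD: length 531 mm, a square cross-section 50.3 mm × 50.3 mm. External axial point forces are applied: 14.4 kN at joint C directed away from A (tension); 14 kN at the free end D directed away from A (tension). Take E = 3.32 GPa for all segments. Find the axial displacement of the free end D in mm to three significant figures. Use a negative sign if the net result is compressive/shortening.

Internal axial forces (sectioning from the free end, tension +): N_CD = 14 kN, N_BC = 28.4 kN, N_AB = 28.4 kN.
A_AB = 1143 mm².
A_BC = 600.2 mm².
A_CD = 2530 mm².
δ_AB = 28400·689/(1143·3320) = 5.156 mm
δ_BC = 28400·613/(600.2·3320) = 8.736 mm
δ_CD = 14000·531/(2530·3320) = 0.885 mm
δ = Σδ_i = 14.78 mm.

14.8 mm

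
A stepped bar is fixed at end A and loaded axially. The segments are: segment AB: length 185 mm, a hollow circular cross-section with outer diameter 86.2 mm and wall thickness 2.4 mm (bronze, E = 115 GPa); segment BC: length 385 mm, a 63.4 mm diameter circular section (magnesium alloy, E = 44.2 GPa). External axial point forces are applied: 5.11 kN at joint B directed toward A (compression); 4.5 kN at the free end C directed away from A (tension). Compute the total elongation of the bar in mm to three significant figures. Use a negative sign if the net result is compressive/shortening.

Internal axial forces (sectioning from the free end, tension +): N_BC = 4.5 kN, N_AB = -0.61 kN.
A_AB = 631.8 mm².
A_BC = 3157 mm².
δ_AB = -610·185/(631.8·115000) = -0.001553 mm
δ_BC = 4500·385/(3157·44200) = 0.01242 mm
δ = Σδ_i = 0.01086 mm.

0.0109 mm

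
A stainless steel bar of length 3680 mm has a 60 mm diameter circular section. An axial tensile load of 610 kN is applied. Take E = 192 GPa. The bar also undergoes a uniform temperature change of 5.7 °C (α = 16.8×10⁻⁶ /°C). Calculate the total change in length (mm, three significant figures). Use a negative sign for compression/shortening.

4.49 mm

A = 2827 mm².
δ_mech = NL/(AE) = 610000·3680/(2827·192000) = 4.135 mm.
δ_thermal = αLΔT = 16.8e-6·3680·5.7 = 0.3524 mm.
δ = δ_mech + δ_thermal = 4.487 mm.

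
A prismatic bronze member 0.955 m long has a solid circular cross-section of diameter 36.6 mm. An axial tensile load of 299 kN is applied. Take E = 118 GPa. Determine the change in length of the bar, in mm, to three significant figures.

A = 1052 mm².
δ_mech = NL/(AE) = 299000·955/(1052·118000) = 2.3 mm.

2.30 mm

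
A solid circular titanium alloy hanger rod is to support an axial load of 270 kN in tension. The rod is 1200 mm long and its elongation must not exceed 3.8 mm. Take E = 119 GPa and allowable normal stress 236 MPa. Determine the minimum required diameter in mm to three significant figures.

38.2 mm

Required area A ≥ P/σ_allow = 270000/236 = 1144 mm².
For a solid circular section, d ≥ √(4A/π) = 38.17 mm.
Elongation limit: A ≥ PL/(Eδ_allow) = 270000·1200/(119000·3.8) = 716.5 mm² ⇒ d ≥ 30.2 mm.
The stress limit governs.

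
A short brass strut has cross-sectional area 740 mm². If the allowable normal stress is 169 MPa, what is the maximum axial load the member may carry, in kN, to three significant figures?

125 kN

P_max = σ_allow · A = 169 · 740 = 125100 N = 125.1 kN.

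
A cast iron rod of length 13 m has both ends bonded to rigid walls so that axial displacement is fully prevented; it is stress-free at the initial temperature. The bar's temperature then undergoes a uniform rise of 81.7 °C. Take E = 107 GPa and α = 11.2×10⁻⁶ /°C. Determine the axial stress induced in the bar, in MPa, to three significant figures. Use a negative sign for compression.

Free thermal expansion αLΔT = 11.2e-6 · 13000 · 81.7 = 11.9 mm.
The walls impose strain ε = −(11.9)/13000 = -9.1504e-04; σ = Eε = 107000 · -9.1504e-04 = -97.91 MPa.

-97.9 MPa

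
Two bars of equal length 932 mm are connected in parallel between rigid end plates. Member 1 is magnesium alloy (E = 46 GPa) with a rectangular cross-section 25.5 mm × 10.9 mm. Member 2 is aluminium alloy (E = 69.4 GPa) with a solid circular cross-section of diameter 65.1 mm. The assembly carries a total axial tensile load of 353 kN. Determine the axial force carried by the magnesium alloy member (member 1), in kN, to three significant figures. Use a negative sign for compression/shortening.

18.5 kN

A_1 = 277.9 mm².
A_2 = 3329 mm².
Equal strain + equilibrium ⇒ each member carries load in proportion to AE: A₁E₁ = 12790000 N, A₂E₂ = 231000000 N, ΣAE = 243800000 N.
F₁ = P·A₁E₁/ΣAE = 353000·12790000/243800000 = 18510 N.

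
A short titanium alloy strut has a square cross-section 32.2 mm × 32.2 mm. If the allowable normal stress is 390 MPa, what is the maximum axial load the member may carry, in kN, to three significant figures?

404 kN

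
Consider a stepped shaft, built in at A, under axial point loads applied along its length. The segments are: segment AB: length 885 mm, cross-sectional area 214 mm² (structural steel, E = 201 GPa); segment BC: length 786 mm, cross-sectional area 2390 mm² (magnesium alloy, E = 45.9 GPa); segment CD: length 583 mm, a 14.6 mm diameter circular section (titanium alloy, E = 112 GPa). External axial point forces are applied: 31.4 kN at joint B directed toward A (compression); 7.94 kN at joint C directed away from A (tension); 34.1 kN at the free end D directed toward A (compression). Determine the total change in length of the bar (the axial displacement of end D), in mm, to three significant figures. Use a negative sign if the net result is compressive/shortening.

-2.43 mm

Internal axial forces (sectioning from the free end, tension +): N_CD = -34.1 kN, N_BC = -26.16 kN, N_AB = -57.56 kN.
A_CD = 167.4 mm².
δ_AB = -57560·885/(214·201000) = -1.184 mm
δ_BC = -26160·786/(2390·45900) = -0.1874 mm
δ_CD = -34100·583/(167.4·112000) = -1.06 mm
δ = Σδ_i = -2.432 mm.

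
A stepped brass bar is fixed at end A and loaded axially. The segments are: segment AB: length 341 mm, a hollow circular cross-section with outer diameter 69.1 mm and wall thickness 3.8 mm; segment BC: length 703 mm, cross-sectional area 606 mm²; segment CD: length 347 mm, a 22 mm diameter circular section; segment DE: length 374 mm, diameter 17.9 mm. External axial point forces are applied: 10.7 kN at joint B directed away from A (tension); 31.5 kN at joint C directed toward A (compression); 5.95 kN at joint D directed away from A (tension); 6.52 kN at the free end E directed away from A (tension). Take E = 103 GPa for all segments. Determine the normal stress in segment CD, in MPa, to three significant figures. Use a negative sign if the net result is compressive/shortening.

Internal axial forces (sectioning from the free end, tension +): N_DE = 6.52 kN, N_CD = 12.47 kN, N_BC = -19.03 kN, N_AB = -8.33 kN.
A_CD = 380.1 mm².
σ_CD = N_CD/A_CD = 12470/380.1 = 32.8 MPa.

32.8 MPa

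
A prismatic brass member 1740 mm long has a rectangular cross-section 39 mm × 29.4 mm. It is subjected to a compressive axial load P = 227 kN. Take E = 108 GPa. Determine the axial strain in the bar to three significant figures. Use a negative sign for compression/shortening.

-0.00183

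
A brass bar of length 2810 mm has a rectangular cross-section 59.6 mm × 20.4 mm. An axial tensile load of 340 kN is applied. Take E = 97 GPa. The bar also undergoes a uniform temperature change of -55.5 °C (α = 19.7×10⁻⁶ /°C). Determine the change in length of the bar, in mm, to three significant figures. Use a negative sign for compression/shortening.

5.03 mm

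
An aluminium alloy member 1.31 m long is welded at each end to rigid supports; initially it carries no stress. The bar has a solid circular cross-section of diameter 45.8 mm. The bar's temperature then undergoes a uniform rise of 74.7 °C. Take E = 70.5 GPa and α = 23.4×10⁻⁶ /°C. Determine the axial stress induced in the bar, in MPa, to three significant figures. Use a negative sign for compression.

-123 MPa

Free thermal expansion αLΔT = 23.4e-6 · 1310 · 74.7 = 2.29 mm.
The walls impose strain ε = −(2.29)/1310 = -1.7480e-03; σ = Eε = 70500 · -1.7480e-03 = -123.2 MPa.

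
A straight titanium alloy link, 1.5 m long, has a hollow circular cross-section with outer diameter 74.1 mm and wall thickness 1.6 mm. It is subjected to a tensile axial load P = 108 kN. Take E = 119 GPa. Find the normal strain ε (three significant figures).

0.00249

A = 364.4 mm².
σ = N/A = 296.4 MPa; ε = σ/E = 296.4/119000 = 2.490e-03.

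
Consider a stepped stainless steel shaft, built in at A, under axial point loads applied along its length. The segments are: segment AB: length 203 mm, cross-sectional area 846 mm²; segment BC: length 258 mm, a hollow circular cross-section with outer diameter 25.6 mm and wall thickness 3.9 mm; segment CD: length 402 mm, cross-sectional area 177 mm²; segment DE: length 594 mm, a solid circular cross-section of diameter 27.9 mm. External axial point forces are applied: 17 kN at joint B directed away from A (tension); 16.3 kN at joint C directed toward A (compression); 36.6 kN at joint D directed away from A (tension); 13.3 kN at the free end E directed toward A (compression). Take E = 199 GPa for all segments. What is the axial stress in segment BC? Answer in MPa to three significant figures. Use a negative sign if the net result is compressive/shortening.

Internal axial forces (sectioning from the free end, tension +): N_DE = -13.3 kN, N_CD = 23.3 kN, N_BC = 7 kN, N_AB = 24 kN.
A_BC = 265.9 mm².
σ_BC = N_BC/A_BC = 7000/265.9 = 26.33 MPa.

26.3 MPa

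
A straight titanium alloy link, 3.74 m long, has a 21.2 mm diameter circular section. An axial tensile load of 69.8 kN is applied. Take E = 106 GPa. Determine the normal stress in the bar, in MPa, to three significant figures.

A = 353 mm².
σ = N/A = 69800/353 = 197.7 MPa.

198 MPa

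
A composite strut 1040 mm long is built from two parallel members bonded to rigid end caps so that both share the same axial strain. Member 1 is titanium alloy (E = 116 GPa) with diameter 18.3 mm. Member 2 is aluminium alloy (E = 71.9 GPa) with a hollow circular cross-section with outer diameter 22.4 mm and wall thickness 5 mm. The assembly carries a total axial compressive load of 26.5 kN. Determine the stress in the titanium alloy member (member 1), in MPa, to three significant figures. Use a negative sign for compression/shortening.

-61.3 MPa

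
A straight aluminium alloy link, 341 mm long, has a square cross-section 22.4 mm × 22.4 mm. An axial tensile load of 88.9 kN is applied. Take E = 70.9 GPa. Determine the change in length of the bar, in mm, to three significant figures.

0.852 mm

A = 501.8 mm².
δ_mech = NL/(AE) = 88900·341/(501.8·70900) = 0.8521 mm.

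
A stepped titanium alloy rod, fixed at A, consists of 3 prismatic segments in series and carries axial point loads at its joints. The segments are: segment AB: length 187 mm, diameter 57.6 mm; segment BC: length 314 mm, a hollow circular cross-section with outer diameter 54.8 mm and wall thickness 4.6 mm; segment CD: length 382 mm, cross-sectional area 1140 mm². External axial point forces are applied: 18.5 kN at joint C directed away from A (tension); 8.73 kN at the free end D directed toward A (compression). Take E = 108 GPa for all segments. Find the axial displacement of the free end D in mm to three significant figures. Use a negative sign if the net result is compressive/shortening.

Internal axial forces (sectioning from the free end, tension +): N_CD = -8.73 kN, N_BC = 9.77 kN, N_AB = 9.77 kN.
A_AB = 2606 mm².
A_BC = 725.5 mm².
δ_AB = 9770·187/(2606·108000) = 0.006492 mm
δ_BC = 9770·314/(725.5·108000) = 0.03916 mm
δ_CD = -8730·382/(1140·108000) = -0.02709 mm
δ = Σδ_i = 0.01856 mm.

0.0186 mm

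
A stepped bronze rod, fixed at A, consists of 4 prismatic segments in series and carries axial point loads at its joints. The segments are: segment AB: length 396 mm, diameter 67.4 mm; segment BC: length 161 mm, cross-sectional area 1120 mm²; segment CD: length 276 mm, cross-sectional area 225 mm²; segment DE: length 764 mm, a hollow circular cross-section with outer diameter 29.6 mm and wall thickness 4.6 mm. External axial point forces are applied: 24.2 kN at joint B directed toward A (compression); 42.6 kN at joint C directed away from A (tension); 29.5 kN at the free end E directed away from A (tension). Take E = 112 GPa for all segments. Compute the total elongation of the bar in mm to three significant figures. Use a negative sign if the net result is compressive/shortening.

1.02 mm

Internal axial forces (sectioning from the free end, tension +): N_DE = 29.5 kN, N_CD = 29.5 kN, N_BC = 72.1 kN, N_AB = 47.9 kN.
A_AB = 3568 mm².
A_DE = 361.3 mm².
δ_AB = 47900·396/(3568·112000) = 0.04747 mm
δ_BC = 72100·161/(1120·112000) = 0.09254 mm
δ_CD = 29500·276/(225·112000) = 0.3231 mm
δ_DE = 29500·764/(361.3·112000) = 0.557 mm
δ = Σδ_i = 1.02 mm.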